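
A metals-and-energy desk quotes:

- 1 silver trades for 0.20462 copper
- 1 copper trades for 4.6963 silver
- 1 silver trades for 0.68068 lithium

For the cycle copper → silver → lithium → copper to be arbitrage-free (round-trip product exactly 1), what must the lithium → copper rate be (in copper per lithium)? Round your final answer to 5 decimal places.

Known legs of the cycle: 4.6963 × 0.68068 = 3.196677484
For no arbitrage the full-cycle product must be 1, so the missing rate is 1 / 3.196677484 ≈ 0.3128248.

0.31282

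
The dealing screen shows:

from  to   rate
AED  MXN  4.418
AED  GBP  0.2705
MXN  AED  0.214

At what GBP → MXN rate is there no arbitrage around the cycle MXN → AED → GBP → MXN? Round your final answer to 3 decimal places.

Known legs of the cycle: 0.214 × 0.2705 = 0.057887
For no arbitrage the full-cycle product must be 1, so the missing rate is 1 / 0.057887 ≈ 17.27504.

17.275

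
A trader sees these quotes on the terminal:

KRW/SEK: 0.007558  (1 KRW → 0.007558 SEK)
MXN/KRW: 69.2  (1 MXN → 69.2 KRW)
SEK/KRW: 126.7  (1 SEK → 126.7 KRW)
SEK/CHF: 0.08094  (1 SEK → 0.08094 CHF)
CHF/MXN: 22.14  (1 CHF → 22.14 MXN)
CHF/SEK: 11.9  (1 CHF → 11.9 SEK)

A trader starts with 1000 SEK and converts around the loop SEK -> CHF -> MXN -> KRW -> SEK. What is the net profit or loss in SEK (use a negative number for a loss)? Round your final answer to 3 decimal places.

-62.754

1000 SEK × 0.08094 = 80.94 CHF
80.94 CHF × 22.14 = 1792.0116 MXN
1792.0116 MXN × 69.2 = 124007.20272 KRW
124007.20272 KRW × 0.007558 = 937.24643815776 SEK
Net change: 937.24643815776 − 1000 = -62.75356184224 SEK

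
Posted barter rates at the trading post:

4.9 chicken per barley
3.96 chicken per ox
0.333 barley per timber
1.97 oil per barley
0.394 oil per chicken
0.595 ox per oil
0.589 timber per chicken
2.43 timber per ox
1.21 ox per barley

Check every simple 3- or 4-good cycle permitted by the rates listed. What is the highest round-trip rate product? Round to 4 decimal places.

timber→barley→ox→timber: 0.333 × 1.21 × 2.43 = 0.97912
chicken→timber→barley→chicken: 0.589 × 0.333 × 4.9 = 0.96107
timber→barley→oil→ox→timber: 0.333 × 1.97 × 0.595 × 2.43 = 0.94849
chicken→timber→barley→ox→chicken: 0.589 × 0.333 × 1.21 × 3.96 = 0.93981
chicken→oil→ox→chicken: 0.394 × 0.595 × 3.96 = 0.92834
Maximum is timber→barley→ox→timber at 0.9791; no arbitrage — every cycle loses value.

0.9791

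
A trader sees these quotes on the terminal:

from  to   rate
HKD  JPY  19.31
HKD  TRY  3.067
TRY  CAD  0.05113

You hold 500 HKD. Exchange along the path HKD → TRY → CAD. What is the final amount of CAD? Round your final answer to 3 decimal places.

78.408

500 HKD × 3.067 = 1533.5 TRY
1533.5 TRY × 0.05113 = 78.407855 CAD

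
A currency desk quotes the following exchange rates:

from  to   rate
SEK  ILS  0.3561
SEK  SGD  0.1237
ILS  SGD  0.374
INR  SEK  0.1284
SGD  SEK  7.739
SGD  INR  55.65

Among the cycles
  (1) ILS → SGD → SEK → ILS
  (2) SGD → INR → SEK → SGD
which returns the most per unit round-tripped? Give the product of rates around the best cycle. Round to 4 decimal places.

1.0307

(1) 0.374 × 7.739 × 0.3561 = 1.03069
(2) 55.65 × 0.1284 × 0.1237 = 0.88389
Highest is cycle (1) at 1.0307 (>1, arbitrage).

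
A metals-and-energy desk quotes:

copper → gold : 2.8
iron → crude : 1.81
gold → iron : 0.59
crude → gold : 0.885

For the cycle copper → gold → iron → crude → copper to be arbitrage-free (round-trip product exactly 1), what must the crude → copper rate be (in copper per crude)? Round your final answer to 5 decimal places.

Known legs of the cycle: 2.8 × 0.59 × 1.81 = 2.99012
For no arbitrage the full-cycle product must be 1, so the missing rate is 1 / 2.99012 ≈ 0.3344347.

0.33443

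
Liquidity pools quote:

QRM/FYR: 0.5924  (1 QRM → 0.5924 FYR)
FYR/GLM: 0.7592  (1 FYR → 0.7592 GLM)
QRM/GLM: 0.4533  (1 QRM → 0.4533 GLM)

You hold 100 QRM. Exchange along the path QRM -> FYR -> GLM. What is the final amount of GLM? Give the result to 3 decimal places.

100 QRM × 0.5924 = 59.24 FYR
59.24 FYR × 0.7592 = 44.975008 GLM

44.975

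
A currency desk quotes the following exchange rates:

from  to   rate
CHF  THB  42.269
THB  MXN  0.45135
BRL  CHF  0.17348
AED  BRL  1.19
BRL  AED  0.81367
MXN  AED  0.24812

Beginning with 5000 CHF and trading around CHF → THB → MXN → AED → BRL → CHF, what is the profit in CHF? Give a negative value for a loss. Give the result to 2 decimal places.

5000 CHF × 42.269 = 211345 THB
211345 THB × 0.45135 = 95390.56575 MXN
95390.56575 MXN × 0.24812 = 23668.30717389 AED
23668.30717389 AED × 1.19 = 28165.2855369291 BRL
28165.2855369291 BRL × 0.17348 = 4886.113734946460268 CHF
Net change: 4886.113734946460268 − 5000 = -113.886265053539732 CHF

-113.89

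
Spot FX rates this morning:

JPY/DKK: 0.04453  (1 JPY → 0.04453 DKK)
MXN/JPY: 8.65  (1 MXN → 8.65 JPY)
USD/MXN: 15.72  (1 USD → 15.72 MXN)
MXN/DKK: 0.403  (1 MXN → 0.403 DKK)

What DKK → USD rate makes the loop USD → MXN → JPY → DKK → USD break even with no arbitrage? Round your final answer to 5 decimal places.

Known legs of the cycle: 15.72 × 8.65 × 0.04453 = 6.05510034
For no arbitrage the full-cycle product must be 1, so the missing rate is 1 / 6.05510034 ≈ 0.1651500.

0.16515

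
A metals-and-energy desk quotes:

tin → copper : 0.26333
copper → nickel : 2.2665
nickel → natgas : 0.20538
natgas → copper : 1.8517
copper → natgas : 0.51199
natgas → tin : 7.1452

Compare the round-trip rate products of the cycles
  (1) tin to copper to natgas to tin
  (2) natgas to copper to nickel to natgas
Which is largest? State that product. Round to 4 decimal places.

(1) 0.26333 × 0.51199 × 7.1452 = 0.96333
(2) 1.8517 × 2.2665 × 0.20538 = 0.86195
Highest is cycle (1) at 0.9633 (≤1, no arbitrage).

0.9633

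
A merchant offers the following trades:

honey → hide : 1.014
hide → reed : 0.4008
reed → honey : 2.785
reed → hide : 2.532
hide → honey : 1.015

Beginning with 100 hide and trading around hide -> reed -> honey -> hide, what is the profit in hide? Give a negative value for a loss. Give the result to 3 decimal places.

13.186

100 hide × 0.4008 = 40.08 reed
40.08 reed × 2.785 = 111.6228 honey
111.6228 honey × 1.014 = 113.1855192 hide
Net change: 113.1855192 − 100 = 13.1855192 hide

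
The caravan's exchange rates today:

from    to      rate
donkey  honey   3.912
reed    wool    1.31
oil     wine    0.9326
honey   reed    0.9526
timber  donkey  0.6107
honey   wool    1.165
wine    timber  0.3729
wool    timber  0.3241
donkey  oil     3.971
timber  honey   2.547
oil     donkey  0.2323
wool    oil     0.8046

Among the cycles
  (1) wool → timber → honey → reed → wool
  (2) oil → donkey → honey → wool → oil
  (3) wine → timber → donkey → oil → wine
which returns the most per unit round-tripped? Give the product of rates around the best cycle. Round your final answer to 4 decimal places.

(1) 0.3241 × 2.547 × 0.9526 × 1.31 = 1.03012
(2) 0.2323 × 3.912 × 1.165 × 0.8046 = 0.85183
(3) 0.3729 × 0.6107 × 3.971 × 0.9326 = 0.84337
Highest is cycle (1) at 1.0301 (>1, arbitrage).

1.0301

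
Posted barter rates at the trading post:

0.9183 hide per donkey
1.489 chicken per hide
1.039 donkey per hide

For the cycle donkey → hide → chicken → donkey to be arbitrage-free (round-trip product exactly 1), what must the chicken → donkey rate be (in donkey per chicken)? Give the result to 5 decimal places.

0.73134

Known legs of the cycle: 0.9183 × 1.489 = 1.3673487
For no arbitrage the full-cycle product must be 1, so the missing rate is 1 / 1.3673487 ≈ 0.7313423.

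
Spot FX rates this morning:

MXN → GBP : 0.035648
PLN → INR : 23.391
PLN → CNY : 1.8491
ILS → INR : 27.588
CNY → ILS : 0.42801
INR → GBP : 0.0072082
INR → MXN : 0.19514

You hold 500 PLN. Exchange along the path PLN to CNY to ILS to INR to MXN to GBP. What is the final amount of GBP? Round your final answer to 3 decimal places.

75.943

500 PLN × 1.8491 = 924.55 CNY
924.55 CNY × 0.42801 = 395.7166455 ILS
395.7166455 ILS × 27.588 = 10917.030816054 INR
10917.030816054 INR × 0.19514 = 2130.34939344477756 MXN
2130.34939344477756 MXN × 0.035648 = 75.94269517751943045888 GBP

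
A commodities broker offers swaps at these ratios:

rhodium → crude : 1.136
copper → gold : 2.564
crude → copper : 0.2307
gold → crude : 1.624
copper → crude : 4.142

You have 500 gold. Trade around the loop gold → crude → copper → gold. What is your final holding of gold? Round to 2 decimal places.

480.31

500 gold × 1.624 = 812 crude
812 crude × 0.2307 = 187.3284 copper
187.3284 copper × 2.564 = 480.3100176 gold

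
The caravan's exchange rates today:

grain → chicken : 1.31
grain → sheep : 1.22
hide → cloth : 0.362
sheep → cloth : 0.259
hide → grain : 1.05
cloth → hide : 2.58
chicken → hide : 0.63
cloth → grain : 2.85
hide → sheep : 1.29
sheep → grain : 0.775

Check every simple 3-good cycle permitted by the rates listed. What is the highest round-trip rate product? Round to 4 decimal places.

0.9005

sheep→cloth→grain→sheep: 0.259 × 2.85 × 1.22 = 0.90054
hide→grain→chicken→hide: 1.05 × 1.31 × 0.63 = 0.86657
hide→sheep→cloth→hide: 1.29 × 0.259 × 2.58 = 0.86200
Maximum is sheep→cloth→grain→sheep at 0.9005; no arbitrage — every cycle loses value.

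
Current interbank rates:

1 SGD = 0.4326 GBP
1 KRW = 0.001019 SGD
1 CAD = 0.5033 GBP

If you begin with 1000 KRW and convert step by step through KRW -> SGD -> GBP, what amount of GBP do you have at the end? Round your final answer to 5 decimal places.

1000 KRW × 0.001019 = 1.019 SGD
1.019 SGD × 0.4326 = 0.4408194 GBP

0.44082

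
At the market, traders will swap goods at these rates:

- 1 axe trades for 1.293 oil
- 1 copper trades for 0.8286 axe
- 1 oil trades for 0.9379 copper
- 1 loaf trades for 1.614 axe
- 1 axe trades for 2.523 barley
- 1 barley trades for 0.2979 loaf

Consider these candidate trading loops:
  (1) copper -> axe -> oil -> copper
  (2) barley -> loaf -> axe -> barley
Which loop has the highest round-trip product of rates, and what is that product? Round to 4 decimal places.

(1) 0.8286 × 1.293 × 0.9379 = 1.00485
(2) 0.2979 × 1.614 × 2.523 = 1.21309
Highest is cycle (2) at 1.2131 (>1, arbitrage).

1.2131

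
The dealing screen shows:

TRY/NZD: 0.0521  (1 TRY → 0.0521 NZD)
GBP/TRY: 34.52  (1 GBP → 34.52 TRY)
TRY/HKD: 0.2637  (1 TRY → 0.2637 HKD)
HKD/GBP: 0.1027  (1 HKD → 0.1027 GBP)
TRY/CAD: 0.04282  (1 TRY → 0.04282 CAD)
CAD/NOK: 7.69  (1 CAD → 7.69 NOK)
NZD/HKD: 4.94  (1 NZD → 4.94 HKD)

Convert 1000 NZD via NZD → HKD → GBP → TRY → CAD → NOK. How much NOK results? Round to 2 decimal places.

5766.88

1000 NZD × 4.94 = 4940 HKD
4940 HKD × 0.1027 = 507.338 GBP
507.338 GBP × 34.52 = 17513.30776 TRY
17513.30776 TRY × 0.04282 = 749.9198382832 CAD
749.9198382832 CAD × 7.69 = 5766.883556397808 NOK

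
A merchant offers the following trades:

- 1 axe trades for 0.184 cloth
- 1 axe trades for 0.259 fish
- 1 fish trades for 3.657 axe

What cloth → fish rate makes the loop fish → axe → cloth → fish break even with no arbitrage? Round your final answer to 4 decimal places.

Known legs of the cycle: 3.657 × 0.184 = 0.672888
For no arbitrage the full-cycle product must be 1, so the missing rate is 1 / 0.672888 ≈ 1.486131.

1.4861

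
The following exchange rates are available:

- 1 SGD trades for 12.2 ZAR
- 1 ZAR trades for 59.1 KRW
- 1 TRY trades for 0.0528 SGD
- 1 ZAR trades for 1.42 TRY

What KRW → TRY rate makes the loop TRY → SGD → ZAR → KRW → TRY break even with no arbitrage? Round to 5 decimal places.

Known legs of the cycle: 0.0528 × 12.2 × 59.1 = 38.069856
For no arbitrage the full-cycle product must be 1, so the missing rate is 1 / 38.069856 ≈ 0.0262675.

0.02627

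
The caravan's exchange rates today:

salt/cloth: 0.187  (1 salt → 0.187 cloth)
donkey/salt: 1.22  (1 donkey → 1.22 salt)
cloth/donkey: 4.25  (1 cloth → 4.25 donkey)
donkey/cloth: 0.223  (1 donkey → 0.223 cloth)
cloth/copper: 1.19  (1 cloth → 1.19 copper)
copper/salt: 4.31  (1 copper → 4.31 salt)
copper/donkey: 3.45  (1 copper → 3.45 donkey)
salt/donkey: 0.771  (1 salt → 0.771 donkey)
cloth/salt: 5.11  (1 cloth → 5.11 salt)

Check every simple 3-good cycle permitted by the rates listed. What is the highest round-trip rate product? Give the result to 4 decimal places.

salt→cloth→donkey→salt: 0.187 × 4.25 × 1.22 = 0.96960
salt→cloth→copper→salt: 0.187 × 1.19 × 4.31 = 0.95910
cloth→copper→donkey→cloth: 1.19 × 3.45 × 0.223 = 0.91553
salt→donkey→cloth→salt: 0.771 × 0.223 × 5.11 = 0.87858
Maximum is salt→cloth→donkey→salt at 0.9696; no arbitrage — every cycle loses value.

0.9696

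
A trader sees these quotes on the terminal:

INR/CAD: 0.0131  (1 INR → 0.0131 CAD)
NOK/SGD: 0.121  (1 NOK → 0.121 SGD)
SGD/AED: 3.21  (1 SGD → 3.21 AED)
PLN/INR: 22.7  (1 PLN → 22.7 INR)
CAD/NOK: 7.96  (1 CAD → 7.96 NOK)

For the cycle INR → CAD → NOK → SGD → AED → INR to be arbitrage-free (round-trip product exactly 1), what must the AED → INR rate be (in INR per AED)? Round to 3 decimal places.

24.690

Known legs of the cycle: 0.0131 × 7.96 × 0.121 × 3.21 = 0.04050184116
For no arbitrage the full-cycle product must be 1, so the missing rate is 1 / 0.04050184116 ≈ 24.69024.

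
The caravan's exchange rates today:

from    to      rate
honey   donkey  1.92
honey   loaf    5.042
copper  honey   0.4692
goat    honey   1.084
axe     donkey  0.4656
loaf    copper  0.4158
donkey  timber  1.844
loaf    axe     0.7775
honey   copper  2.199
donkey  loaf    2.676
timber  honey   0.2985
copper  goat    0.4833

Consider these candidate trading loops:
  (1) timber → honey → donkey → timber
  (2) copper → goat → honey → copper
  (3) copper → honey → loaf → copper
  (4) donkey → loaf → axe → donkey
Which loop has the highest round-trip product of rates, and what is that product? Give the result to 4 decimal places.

1.1520

(1) 0.2985 × 1.92 × 1.844 = 1.05683
(2) 0.4833 × 1.084 × 2.199 = 1.15205
(3) 0.4692 × 5.042 × 0.4158 = 0.98366
(4) 2.676 × 0.7775 × 0.4656 = 0.96872
Highest is cycle (2) at 1.1520 (>1, arbitrage).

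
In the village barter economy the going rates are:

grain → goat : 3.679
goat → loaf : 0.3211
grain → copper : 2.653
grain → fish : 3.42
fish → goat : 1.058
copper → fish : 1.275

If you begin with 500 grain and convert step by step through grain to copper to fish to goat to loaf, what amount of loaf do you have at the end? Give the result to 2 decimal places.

574.57

500 grain × 2.653 = 1326.5 copper
1326.5 copper × 1.275 = 1691.2875 fish
1691.2875 fish × 1.058 = 1789.382175 goat
1789.382175 goat × 0.3211 = 574.5706163925 loaf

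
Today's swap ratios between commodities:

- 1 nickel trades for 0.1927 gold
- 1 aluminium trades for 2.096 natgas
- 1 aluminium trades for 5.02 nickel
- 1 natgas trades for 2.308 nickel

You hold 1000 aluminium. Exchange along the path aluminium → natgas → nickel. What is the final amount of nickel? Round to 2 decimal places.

4837.57

1000 aluminium × 2.096 = 2096 natgas
2096 natgas × 2.308 = 4837.568 nickel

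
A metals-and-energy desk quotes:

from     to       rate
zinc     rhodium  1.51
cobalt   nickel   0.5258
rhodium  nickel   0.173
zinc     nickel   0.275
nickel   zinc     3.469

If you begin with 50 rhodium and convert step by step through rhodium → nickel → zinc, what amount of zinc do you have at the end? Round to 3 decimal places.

30.007

50 rhodium × 0.173 = 8.65 nickel
8.65 nickel × 3.469 = 30.00685 zinc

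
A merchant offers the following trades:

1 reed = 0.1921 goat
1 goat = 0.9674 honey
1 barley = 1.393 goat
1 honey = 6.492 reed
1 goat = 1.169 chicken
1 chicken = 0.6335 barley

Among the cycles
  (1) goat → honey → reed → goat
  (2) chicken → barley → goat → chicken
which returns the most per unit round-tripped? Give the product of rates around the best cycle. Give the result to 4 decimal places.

1.2065

(1) 0.9674 × 6.492 × 0.1921 = 1.20646
(2) 0.6335 × 1.393 × 1.169 = 1.03160
Highest is cycle (1) at 1.2065 (>1, arbitrage).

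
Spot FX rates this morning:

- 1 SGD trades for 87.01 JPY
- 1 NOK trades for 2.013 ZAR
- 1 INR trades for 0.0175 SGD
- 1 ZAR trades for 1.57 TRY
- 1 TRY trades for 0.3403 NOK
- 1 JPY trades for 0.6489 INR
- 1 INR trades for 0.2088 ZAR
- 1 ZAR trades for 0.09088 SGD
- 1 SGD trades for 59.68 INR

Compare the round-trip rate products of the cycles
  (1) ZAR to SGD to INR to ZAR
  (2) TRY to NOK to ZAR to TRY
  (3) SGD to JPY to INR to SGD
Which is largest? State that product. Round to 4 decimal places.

(1) 0.09088 × 59.68 × 0.2088 = 1.13247
(2) 0.3403 × 2.013 × 1.57 = 1.07549
(3) 87.01 × 0.6489 × 0.0175 = 0.98806
Highest is cycle (1) at 1.1325 (>1, arbitrage).

1.1325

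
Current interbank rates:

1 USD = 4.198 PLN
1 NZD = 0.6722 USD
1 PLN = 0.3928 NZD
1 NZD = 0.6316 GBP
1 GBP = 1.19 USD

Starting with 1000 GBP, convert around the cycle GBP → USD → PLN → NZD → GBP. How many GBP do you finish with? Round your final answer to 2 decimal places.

1239.38

1000 GBP × 1.19 = 1190 USD
1190 USD × 4.198 = 4995.62 PLN
4995.62 PLN × 0.3928 = 1962.279536 NZD
1962.279536 NZD × 0.6316 = 1239.3757549376 GBP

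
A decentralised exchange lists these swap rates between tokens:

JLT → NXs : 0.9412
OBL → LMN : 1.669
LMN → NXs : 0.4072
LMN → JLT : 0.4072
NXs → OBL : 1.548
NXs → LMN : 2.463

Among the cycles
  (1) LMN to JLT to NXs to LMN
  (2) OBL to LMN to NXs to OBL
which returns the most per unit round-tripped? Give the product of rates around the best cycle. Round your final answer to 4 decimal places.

1.0520

(1) 0.4072 × 0.9412 × 2.463 = 0.94396
(2) 1.669 × 0.4072 × 1.548 = 1.05205
Highest is cycle (2) at 1.0520 (>1, arbitrage).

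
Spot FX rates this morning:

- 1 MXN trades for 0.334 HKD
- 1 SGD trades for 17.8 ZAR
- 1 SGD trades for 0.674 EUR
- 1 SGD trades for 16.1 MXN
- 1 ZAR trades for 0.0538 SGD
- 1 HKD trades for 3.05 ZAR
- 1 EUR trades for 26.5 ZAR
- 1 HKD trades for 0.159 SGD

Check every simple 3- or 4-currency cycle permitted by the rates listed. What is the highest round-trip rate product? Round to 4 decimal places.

0.9609

EUR→ZAR→SGD→EUR: 26.5 × 0.0538 × 0.674 = 0.96092
MXN→HKD→ZAR→SGD→MXN: 0.334 × 3.05 × 0.0538 × 16.1 = 0.88238
MXN→HKD→SGD→MXN: 0.334 × 0.159 × 16.1 = 0.85501
Maximum is EUR→ZAR→SGD→EUR at 0.9609; no arbitrage — every cycle loses value.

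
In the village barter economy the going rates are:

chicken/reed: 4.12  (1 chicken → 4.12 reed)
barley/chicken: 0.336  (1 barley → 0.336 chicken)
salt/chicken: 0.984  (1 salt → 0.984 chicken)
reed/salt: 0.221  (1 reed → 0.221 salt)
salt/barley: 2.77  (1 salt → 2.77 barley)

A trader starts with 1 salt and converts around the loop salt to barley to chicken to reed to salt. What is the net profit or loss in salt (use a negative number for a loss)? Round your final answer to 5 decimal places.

-0.15256

1 salt × 2.77 = 2.77 barley
2.77 barley × 0.336 = 0.93072 chicken
0.93072 chicken × 4.12 = 3.8345664 reed
3.8345664 reed × 0.221 = 0.8474391744 salt
Net change: 0.8474391744 − 1 = -0.1525608256 salt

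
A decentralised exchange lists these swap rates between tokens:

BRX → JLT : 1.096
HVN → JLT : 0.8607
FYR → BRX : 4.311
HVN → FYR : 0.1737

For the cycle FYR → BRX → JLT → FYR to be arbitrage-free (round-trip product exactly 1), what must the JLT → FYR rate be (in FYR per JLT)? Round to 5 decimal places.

0.21165

Known legs of the cycle: 4.311 × 1.096 = 4.724856
For no arbitrage the full-cycle product must be 1, so the missing rate is 1 / 4.724856 ≈ 0.2116467.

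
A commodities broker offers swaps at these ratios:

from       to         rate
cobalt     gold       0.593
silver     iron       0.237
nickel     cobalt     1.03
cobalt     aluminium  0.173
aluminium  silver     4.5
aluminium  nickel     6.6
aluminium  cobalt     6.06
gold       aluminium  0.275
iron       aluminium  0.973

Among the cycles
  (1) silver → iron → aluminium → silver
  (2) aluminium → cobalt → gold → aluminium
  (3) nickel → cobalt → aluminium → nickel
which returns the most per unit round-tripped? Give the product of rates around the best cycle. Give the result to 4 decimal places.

(1) 0.237 × 0.973 × 4.5 = 1.03770
(2) 6.06 × 0.593 × 0.275 = 0.98823
(3) 1.03 × 0.173 × 6.6 = 1.17605
Highest is cycle (3) at 1.1761 (>1, arbitrage).

1.1761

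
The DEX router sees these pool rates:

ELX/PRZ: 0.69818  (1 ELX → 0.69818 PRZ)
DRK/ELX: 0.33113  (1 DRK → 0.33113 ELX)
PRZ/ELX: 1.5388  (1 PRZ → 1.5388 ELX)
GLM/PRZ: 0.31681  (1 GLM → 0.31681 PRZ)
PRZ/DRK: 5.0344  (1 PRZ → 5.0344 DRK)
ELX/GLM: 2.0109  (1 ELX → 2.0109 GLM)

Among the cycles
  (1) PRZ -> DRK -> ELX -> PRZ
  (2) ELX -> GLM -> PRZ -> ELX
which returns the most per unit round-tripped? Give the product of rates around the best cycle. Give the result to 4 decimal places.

(1) 5.0344 × 0.33113 × 0.69818 = 1.16389
(2) 2.0109 × 0.31681 × 1.5388 = 0.98033
Highest is cycle (1) at 1.1639 (>1, arbitrage).

1.1639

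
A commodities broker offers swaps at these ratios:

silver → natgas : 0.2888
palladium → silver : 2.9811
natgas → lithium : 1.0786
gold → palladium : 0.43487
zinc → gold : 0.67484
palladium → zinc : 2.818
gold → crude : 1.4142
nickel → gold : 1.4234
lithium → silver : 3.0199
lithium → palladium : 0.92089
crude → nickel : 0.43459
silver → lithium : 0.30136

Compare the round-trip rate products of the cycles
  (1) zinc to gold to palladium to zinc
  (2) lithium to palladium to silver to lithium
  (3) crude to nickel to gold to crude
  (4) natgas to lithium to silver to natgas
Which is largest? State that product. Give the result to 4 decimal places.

(1) 0.67484 × 0.43487 × 2.818 = 0.82699
(2) 0.92089 × 2.9811 × 0.30136 = 0.82731
(3) 0.43459 × 1.4234 × 1.4142 = 0.87482
(4) 1.0786 × 3.0199 × 0.2888 = 0.94070
Highest is cycle (4) at 0.9407 (≤1, no arbitrage).

0.9407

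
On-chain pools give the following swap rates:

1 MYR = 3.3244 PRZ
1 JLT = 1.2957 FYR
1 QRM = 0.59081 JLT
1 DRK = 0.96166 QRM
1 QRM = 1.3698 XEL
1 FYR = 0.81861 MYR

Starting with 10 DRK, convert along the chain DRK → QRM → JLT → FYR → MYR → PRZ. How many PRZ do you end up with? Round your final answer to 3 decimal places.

20.034

10 DRK × 0.96166 = 9.6166 QRM
9.6166 QRM × 0.59081 = 5.681583446 JLT
5.681583446 JLT × 1.2957 = 7.3616276709822 FYR
7.3616276709822 FYR × 0.81861 = 6.026302027742738742 MYR
6.026302027742738742 MYR × 3.3244 = 20.0338384610279606739048 PRZ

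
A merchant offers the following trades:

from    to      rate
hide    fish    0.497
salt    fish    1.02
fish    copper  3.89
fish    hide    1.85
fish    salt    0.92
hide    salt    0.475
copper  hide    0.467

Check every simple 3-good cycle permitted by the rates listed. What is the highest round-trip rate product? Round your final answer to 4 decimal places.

fish→copper→hide→fish: 3.89 × 0.467 × 0.497 = 0.90287
fish→hide→salt→fish: 1.85 × 0.475 × 1.02 = 0.89633
Maximum is fish→copper→hide→fish at 0.9029; no arbitrage — every cycle loses value.

0.9029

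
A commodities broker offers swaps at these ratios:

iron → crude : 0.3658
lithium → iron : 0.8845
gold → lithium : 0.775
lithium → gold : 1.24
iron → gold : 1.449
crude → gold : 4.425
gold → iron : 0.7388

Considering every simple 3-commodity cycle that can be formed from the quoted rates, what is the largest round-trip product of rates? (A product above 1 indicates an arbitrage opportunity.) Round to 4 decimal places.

gold→iron→crude→gold: 0.7388 × 0.3658 × 4.425 = 1.19587
lithium→iron→gold→lithium: 0.8845 × 1.449 × 0.775 = 0.99327
Maximum is gold→iron→crude→gold at 1.1959; arbitrage exists.

1.1959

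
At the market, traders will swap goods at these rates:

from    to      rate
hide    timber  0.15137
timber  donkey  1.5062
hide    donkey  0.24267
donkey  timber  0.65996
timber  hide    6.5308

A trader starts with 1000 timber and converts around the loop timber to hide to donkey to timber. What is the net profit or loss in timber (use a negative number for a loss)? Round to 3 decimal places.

45.924

1000 timber × 6.5308 = 6530.8 hide
6530.8 hide × 0.24267 = 1584.829236 donkey
1584.829236 donkey × 0.65996 = 1045.92390259056 timber
Net change: 1045.92390259056 − 1000 = 45.92390259056 timber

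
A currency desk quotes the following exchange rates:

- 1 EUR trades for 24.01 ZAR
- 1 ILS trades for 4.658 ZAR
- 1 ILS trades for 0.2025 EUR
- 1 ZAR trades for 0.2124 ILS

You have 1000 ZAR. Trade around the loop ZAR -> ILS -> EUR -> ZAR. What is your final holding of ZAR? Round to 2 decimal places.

1032.69

1000 ZAR × 0.2124 = 212.4 ILS
212.4 ILS × 0.2025 = 43.011 EUR
43.011 EUR × 24.01 = 1032.69411 ZAR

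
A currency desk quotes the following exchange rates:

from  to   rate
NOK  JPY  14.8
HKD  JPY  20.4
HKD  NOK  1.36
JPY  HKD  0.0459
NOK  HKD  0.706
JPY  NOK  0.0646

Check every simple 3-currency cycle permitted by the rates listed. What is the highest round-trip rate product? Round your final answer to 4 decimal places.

JPY→NOK→HKD→JPY: 0.0646 × 0.706 × 20.4 = 0.93040
JPY→HKD→NOK→JPY: 0.0459 × 1.36 × 14.8 = 0.92388
Maximum is JPY→NOK→HKD→JPY at 0.9304; no arbitrage — every cycle loses value.

0.9304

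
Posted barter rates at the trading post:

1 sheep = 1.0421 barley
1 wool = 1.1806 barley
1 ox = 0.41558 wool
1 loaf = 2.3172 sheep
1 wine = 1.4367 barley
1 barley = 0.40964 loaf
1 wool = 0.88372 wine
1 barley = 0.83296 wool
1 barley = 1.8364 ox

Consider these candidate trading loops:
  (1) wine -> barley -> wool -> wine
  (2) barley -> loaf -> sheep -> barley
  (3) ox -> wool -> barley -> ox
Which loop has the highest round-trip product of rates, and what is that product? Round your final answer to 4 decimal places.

(1) 1.4367 × 0.83296 × 0.88372 = 1.05756
(2) 0.40964 × 2.3172 × 1.0421 = 0.98918
(3) 0.41558 × 1.1806 × 1.8364 = 0.90100
Highest is cycle (1) at 1.0576 (>1, arbitrage).

1.0576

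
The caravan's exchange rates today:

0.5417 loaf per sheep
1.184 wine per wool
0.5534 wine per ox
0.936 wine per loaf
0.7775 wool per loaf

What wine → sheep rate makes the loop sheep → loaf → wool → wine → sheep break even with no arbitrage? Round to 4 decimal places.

Known legs of the cycle: 0.5417 × 0.7775 × 1.184 = 0.498667352
For no arbitrage the full-cycle product must be 1, so the missing rate is 1 / 0.498667352 ≈ 2.005345.

2.0053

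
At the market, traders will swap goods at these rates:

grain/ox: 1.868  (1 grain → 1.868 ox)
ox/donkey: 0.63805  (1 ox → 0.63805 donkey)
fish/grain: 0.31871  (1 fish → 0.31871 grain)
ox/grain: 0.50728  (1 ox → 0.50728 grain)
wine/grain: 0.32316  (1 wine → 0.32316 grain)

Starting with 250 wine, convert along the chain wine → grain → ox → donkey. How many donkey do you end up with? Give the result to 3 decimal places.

250 wine × 0.32316 = 80.79 grain
80.79 grain × 1.868 = 150.91572 ox
150.91572 ox × 0.63805 = 96.291775146 donkey

96.292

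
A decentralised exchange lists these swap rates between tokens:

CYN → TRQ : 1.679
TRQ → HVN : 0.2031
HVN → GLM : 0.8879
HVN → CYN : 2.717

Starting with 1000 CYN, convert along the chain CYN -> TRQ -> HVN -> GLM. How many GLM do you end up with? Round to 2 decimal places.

1000 CYN × 1.679 = 1679 TRQ
1679 TRQ × 0.2031 = 341.0049 HVN
341.0049 HVN × 0.8879 = 302.77825071 GLM

302.78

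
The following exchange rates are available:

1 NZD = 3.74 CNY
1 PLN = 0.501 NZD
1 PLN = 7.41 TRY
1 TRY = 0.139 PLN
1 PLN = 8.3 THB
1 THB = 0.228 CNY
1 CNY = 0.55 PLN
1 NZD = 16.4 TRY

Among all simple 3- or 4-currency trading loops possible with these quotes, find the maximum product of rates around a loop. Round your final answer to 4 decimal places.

1.1421

PLN→NZD→TRY→PLN: 0.501 × 16.4 × 0.139 = 1.14208
PLN→THB→CNY→PLN: 8.3 × 0.228 × 0.55 = 1.04082
PLN→NZD→CNY→PLN: 0.501 × 3.74 × 0.55 = 1.03056
Maximum is PLN→NZD→TRY→PLN at 1.1421; arbitrage exists.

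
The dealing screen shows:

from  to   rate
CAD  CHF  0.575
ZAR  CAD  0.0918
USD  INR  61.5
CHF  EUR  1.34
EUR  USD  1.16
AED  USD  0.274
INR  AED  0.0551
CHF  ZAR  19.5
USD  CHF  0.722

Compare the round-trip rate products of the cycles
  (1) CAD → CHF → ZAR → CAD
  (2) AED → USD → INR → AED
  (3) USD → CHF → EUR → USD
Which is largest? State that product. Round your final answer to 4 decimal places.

(1) 0.575 × 19.5 × 0.0918 = 1.02931
(2) 0.274 × 61.5 × 0.0551 = 0.92849
(3) 0.722 × 1.34 × 1.16 = 1.12228
Highest is cycle (3) at 1.1223 (>1, arbitrage).

1.1223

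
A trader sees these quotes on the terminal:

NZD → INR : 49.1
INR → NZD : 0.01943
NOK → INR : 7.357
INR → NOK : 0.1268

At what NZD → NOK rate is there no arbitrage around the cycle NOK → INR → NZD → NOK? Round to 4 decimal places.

6.9956

Known legs of the cycle: 7.357 × 0.01943 = 0.14294651
For no arbitrage the full-cycle product must be 1, so the missing rate is 1 / 0.14294651 ≈ 6.995624.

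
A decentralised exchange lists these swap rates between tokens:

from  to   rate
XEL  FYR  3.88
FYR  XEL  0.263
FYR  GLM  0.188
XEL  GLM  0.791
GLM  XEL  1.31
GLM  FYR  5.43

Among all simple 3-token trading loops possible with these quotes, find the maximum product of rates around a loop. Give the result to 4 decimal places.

1.1296

FYR→XEL→GLM→FYR: 0.263 × 0.791 × 5.43 = 1.12962
FYR→GLM→XEL→FYR: 0.188 × 1.31 × 3.88 = 0.95557
Maximum is FYR→XEL→GLM→FYR at 1.1296; arbitrage exists.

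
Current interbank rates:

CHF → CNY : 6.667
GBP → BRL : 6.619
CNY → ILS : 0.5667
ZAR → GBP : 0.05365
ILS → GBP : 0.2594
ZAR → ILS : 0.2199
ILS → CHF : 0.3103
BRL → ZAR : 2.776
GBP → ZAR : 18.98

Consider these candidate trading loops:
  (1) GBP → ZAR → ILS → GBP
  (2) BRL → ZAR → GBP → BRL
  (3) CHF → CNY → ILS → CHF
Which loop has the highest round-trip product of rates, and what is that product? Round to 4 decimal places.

1.1724

(1) 18.98 × 0.2199 × 0.2594 = 1.08266
(2) 2.776 × 0.05365 × 6.619 = 0.98578
(3) 6.667 × 0.5667 × 0.3103 = 1.17237
Highest is cycle (3) at 1.1724 (>1, arbitrage).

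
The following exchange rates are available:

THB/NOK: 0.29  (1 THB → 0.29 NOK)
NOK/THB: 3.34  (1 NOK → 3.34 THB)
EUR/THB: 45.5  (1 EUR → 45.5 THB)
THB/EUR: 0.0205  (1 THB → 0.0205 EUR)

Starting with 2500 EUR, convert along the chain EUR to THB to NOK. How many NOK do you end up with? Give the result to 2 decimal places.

32987.50

2500 EUR × 45.5 = 113750 THB
113750 THB × 0.29 = 32987.5 NOK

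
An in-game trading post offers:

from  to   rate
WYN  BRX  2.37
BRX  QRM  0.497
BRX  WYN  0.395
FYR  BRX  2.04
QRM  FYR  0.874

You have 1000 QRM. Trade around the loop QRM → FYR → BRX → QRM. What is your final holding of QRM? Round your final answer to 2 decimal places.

886.13

1000 QRM × 0.874 = 874 FYR
874 FYR × 2.04 = 1782.96 BRX
1782.96 BRX × 0.497 = 886.13112 QRM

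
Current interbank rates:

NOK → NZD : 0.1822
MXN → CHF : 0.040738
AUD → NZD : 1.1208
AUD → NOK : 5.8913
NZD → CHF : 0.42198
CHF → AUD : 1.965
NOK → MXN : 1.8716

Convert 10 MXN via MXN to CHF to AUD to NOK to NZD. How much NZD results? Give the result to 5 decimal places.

10 MXN × 0.040738 = 0.40738 CHF
0.40738 CHF × 1.965 = 0.8005017 AUD
0.8005017 AUD × 5.8913 = 4.71599566521 NOK
4.71599566521 NOK × 0.1822 = 0.859254410201262 NZD

0.85925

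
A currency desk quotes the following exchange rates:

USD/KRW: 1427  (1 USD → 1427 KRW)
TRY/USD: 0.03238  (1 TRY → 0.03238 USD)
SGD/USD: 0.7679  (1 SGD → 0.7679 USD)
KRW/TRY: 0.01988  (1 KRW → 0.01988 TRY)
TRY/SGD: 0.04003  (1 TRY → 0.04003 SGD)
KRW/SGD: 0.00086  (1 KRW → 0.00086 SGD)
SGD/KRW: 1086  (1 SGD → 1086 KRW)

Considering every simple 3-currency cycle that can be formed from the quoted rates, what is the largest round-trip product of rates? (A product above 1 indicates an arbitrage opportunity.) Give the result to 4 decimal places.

0.9424

SGD→USD→KRW→SGD: 0.7679 × 1427 × 0.00086 = 0.94238
TRY→USD→KRW→TRY: 0.03238 × 1427 × 0.01988 = 0.91858
SGD→KRW→TRY→SGD: 1086 × 0.01988 × 0.04003 = 0.86423
Maximum is SGD→USD→KRW→SGD at 0.9424; no arbitrage — every cycle loses value.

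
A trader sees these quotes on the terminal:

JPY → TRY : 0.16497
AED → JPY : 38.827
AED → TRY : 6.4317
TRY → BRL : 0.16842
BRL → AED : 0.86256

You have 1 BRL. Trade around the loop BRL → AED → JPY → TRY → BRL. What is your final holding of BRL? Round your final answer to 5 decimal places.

1 BRL × 0.86256 = 0.86256 AED
0.86256 AED × 38.827 = 33.49061712 JPY
33.49061712 JPY × 0.16497 = 5.5249471062864 TRY
5.5249471062864 TRY × 0.16842 = 0.930511591640755488 BRL

0.93051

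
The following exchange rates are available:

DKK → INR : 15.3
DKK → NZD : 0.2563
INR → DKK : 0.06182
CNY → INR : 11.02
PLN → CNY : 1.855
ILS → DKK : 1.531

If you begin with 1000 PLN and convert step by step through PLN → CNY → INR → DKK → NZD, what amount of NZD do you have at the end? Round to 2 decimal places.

1000 PLN × 1.855 = 1855 CNY
1855 CNY × 11.02 = 20442.1 INR
20442.1 INR × 0.06182 = 1263.730622 DKK
1263.730622 DKK × 0.2563 = 323.8941584186 NZD

323.89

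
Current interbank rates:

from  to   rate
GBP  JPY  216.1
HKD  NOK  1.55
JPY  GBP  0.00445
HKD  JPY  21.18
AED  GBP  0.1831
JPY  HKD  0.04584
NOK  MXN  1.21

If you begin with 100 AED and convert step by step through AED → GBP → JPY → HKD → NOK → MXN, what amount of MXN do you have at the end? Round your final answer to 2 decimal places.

340.18

100 AED × 0.1831 = 18.31 GBP
18.31 GBP × 216.1 = 3956.791 JPY
3956.791 JPY × 0.04584 = 181.37929944 HKD
181.37929944 HKD × 1.55 = 281.137914132 NOK
281.137914132 NOK × 1.21 = 340.17687609972 MXN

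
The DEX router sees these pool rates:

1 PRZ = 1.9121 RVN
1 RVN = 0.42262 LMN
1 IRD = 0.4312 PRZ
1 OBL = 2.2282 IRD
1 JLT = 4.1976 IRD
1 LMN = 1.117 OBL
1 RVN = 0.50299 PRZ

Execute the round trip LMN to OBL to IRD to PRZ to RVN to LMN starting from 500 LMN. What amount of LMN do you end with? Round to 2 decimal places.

433.63

500 LMN × 1.117 = 558.5 OBL
558.5 OBL × 2.2282 = 1244.4497 IRD
1244.4497 IRD × 0.4312 = 536.60671064 PRZ
536.60671064 PRZ × 1.9121 = 1026.045691414744 RVN
1026.045691414744 RVN × 0.42262 = 433.62743010569910928 LMN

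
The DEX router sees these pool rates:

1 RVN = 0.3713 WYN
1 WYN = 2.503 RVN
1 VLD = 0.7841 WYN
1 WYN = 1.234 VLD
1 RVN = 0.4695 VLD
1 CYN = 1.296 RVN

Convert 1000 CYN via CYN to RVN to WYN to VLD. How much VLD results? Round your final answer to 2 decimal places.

1000 CYN × 1.296 = 1296 RVN
1296 RVN × 0.3713 = 481.2048 WYN
481.2048 WYN × 1.234 = 593.8067232 VLD

593.81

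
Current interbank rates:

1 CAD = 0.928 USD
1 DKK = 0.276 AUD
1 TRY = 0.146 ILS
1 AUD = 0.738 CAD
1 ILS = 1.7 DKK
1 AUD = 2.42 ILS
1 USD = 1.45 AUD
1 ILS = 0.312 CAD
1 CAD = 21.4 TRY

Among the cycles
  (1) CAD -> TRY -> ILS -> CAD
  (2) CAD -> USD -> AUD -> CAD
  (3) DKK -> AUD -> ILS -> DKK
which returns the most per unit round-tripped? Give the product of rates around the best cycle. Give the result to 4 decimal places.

(1) 21.4 × 0.146 × 0.312 = 0.97481
(2) 0.928 × 1.45 × 0.738 = 0.99305
(3) 0.276 × 2.42 × 1.7 = 1.13546
Highest is cycle (3) at 1.1355 (>1, arbitrage).

1.1355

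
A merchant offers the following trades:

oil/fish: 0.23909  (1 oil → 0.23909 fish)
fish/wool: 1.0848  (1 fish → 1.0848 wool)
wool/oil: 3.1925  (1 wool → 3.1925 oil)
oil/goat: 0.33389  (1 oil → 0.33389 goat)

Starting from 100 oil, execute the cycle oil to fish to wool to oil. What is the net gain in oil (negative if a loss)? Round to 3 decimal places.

100 oil × 0.23909 = 23.909 fish
23.909 fish × 1.0848 = 25.9364832 wool
25.9364832 wool × 3.1925 = 82.802222616 oil
Net change: 82.802222616 − 100 = -17.197777384 oil

-17.198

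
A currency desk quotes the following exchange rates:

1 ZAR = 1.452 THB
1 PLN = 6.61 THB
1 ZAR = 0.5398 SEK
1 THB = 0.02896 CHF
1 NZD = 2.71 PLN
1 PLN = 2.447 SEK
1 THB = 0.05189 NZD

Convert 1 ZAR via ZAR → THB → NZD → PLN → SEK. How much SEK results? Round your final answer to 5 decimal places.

1 ZAR × 1.452 = 1.452 THB
1.452 THB × 0.05189 = 0.07534428 NZD
0.07534428 NZD × 2.71 = 0.2041829988 PLN
0.2041829988 PLN × 2.447 = 0.4996357980636 SEK

0.49964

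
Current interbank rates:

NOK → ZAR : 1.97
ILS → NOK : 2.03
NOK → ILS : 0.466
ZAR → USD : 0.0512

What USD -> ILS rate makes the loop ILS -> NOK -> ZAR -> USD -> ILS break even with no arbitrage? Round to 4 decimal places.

4.8839

Known legs of the cycle: 2.03 × 1.97 × 0.0512 = 0.20475392
For no arbitrage the full-cycle product must be 1, so the missing rate is 1 / 0.20475392 ≈ 4.883911.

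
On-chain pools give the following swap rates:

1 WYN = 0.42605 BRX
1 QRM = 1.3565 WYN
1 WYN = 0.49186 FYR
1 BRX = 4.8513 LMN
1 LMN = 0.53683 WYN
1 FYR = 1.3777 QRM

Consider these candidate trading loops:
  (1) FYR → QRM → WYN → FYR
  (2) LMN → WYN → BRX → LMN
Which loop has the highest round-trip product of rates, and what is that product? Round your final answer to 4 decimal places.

(1) 1.3777 × 1.3565 × 0.49186 = 0.91921
(2) 0.53683 × 0.42605 × 4.8513 = 1.10957
Highest is cycle (2) at 1.1096 (>1, arbitrage).

1.1096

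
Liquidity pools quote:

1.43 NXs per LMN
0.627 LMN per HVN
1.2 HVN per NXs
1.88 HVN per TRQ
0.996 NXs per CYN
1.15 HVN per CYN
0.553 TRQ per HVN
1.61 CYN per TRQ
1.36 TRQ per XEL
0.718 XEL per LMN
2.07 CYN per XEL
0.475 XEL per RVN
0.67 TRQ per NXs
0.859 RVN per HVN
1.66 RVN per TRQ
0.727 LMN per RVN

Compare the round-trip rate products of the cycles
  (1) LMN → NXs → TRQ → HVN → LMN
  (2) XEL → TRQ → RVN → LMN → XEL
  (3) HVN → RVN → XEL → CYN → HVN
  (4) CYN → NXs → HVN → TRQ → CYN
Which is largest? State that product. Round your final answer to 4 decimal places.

1.1784

(1) 1.43 × 0.67 × 1.88 × 0.627 = 1.12937
(2) 1.36 × 1.66 × 0.727 × 0.718 = 1.17844
(3) 0.859 × 0.475 × 2.07 × 1.15 = 0.97130
(4) 0.996 × 1.2 × 0.553 × 1.61 = 1.06412
Highest is cycle (2) at 1.1784 (>1, arbitrage).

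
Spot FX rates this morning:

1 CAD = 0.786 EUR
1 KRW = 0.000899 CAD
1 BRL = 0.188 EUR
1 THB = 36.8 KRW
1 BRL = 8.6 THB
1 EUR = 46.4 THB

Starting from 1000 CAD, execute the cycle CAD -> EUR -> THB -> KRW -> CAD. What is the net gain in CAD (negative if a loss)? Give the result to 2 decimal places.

1000 CAD × 0.786 = 786 EUR
786 EUR × 46.4 = 36470.4 THB
36470.4 THB × 36.8 = 1342110.72 KRW
1342110.72 KRW × 0.000899 = 1206.55753728 CAD
Net change: 1206.55753728 − 1000 = 206.55753728 CAD

206.56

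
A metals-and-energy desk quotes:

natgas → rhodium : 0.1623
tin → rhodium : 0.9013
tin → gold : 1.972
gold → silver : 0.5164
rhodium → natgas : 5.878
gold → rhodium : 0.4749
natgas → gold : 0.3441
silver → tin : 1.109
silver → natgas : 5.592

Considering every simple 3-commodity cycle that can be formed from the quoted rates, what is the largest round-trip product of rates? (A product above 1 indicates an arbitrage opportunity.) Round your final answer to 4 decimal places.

1.1293

gold→silver→tin→gold: 0.5164 × 1.109 × 1.972 = 1.12934
gold→silver→natgas→gold: 0.5164 × 5.592 × 0.3441 = 0.99366
gold→rhodium→natgas→gold: 0.4749 × 5.878 × 0.3441 = 0.96054
Maximum is gold→silver→tin→gold at 1.1293; arbitrage exists.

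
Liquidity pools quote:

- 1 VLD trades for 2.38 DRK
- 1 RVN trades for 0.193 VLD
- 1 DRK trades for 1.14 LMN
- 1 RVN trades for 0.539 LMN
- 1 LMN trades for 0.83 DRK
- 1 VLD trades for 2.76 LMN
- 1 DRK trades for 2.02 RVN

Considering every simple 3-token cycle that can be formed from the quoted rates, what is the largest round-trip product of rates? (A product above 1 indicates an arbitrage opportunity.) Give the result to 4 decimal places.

0.9279

DRK→RVN→VLD→DRK: 2.02 × 0.193 × 2.38 = 0.92787
DRK→RVN→LMN→DRK: 2.02 × 0.539 × 0.83 = 0.90369
Maximum is DRK→RVN→VLD→DRK at 0.9279; no arbitrage — every cycle loses value.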